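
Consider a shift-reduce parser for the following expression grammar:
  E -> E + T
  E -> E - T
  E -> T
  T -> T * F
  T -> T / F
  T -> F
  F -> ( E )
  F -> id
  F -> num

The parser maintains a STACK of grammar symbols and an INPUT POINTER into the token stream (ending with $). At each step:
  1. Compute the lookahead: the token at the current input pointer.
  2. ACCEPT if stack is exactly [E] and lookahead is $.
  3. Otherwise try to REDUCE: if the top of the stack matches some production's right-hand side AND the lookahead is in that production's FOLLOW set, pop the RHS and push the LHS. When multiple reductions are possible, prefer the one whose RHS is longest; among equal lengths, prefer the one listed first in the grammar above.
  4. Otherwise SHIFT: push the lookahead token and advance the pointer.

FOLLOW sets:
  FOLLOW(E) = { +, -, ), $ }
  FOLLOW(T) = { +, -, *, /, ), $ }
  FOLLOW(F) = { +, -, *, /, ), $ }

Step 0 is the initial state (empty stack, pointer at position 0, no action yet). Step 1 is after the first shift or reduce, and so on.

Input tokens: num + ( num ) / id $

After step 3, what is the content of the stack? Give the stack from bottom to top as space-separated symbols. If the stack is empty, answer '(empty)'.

Step 1: shift num. Stack=[num] ptr=1 lookahead=+ remaining=[+ ( num ) / id $]
Step 2: reduce F->num. Stack=[F] ptr=1 lookahead=+ remaining=[+ ( num ) / id $]
Step 3: reduce T->F. Stack=[T] ptr=1 lookahead=+ remaining=[+ ( num ) / id $]

Answer: T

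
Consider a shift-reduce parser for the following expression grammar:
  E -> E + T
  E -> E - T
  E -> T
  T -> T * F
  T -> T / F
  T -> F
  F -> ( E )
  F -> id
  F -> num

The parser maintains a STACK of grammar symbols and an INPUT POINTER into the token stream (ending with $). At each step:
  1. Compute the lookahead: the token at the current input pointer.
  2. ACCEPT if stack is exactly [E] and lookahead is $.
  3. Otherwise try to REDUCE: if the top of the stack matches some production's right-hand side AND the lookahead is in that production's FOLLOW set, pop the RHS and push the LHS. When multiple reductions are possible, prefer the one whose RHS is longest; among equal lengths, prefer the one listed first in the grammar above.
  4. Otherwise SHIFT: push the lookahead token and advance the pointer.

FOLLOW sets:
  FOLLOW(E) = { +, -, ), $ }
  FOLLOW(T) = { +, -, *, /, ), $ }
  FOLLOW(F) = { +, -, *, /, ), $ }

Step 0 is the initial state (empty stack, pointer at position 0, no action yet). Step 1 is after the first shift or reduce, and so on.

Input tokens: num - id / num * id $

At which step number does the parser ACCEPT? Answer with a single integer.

Answer: 18

Derivation:
Step 1: shift num. Stack=[num] ptr=1 lookahead=- remaining=[- id / num * id $]
Step 2: reduce F->num. Stack=[F] ptr=1 lookahead=- remaining=[- id / num * id $]
Step 3: reduce T->F. Stack=[T] ptr=1 lookahead=- remaining=[- id / num * id $]
Step 4: reduce E->T. Stack=[E] ptr=1 lookahead=- remaining=[- id / num * id $]
Step 5: shift -. Stack=[E -] ptr=2 lookahead=id remaining=[id / num * id $]
Step 6: shift id. Stack=[E - id] ptr=3 lookahead=/ remaining=[/ num * id $]
Step 7: reduce F->id. Stack=[E - F] ptr=3 lookahead=/ remaining=[/ num * id $]
Step 8: reduce T->F. Stack=[E - T] ptr=3 lookahead=/ remaining=[/ num * id $]
Step 9: shift /. Stack=[E - T /] ptr=4 lookahead=num remaining=[num * id $]
Step 10: shift num. Stack=[E - T / num] ptr=5 lookahead=* remaining=[* id $]
Step 11: reduce F->num. Stack=[E - T / F] ptr=5 lookahead=* remaining=[* id $]
Step 12: reduce T->T / F. Stack=[E - T] ptr=5 lookahead=* remaining=[* id $]
Step 13: shift *. Stack=[E - T *] ptr=6 lookahead=id remaining=[id $]
Step 14: shift id. Stack=[E - T * id] ptr=7 lookahead=$ remaining=[$]
Step 15: reduce F->id. Stack=[E - T * F] ptr=7 lookahead=$ remaining=[$]
Step 16: reduce T->T * F. Stack=[E - T] ptr=7 lookahead=$ remaining=[$]
Step 17: reduce E->E - T. Stack=[E] ptr=7 lookahead=$ remaining=[$]
Step 18: accept. Stack=[E] ptr=7 lookahead=$ remaining=[$]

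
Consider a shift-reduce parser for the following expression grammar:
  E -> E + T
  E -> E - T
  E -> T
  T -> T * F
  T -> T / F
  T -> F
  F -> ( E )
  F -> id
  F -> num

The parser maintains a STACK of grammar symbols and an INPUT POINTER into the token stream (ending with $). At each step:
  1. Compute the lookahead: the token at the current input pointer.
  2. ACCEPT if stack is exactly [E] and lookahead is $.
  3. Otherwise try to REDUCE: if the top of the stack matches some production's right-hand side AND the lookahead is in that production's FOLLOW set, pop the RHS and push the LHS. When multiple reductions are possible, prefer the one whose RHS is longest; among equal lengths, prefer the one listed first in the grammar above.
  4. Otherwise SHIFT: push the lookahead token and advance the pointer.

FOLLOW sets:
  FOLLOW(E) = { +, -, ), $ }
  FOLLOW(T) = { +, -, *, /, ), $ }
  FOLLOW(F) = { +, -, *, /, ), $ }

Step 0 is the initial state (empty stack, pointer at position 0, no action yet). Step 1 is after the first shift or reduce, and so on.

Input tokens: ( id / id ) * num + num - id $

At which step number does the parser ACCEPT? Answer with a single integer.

Step 1: shift (. Stack=[(] ptr=1 lookahead=id remaining=[id / id ) * num + num - id $]
Step 2: shift id. Stack=[( id] ptr=2 lookahead=/ remaining=[/ id ) * num + num - id $]
Step 3: reduce F->id. Stack=[( F] ptr=2 lookahead=/ remaining=[/ id ) * num + num - id $]
Step 4: reduce T->F. Stack=[( T] ptr=2 lookahead=/ remaining=[/ id ) * num + num - id $]
Step 5: shift /. Stack=[( T /] ptr=3 lookahead=id remaining=[id ) * num + num - id $]
Step 6: shift id. Stack=[( T / id] ptr=4 lookahead=) remaining=[) * num + num - id $]
Step 7: reduce F->id. Stack=[( T / F] ptr=4 lookahead=) remaining=[) * num + num - id $]
Step 8: reduce T->T / F. Stack=[( T] ptr=4 lookahead=) remaining=[) * num + num - id $]
Step 9: reduce E->T. Stack=[( E] ptr=4 lookahead=) remaining=[) * num + num - id $]
Step 10: shift ). Stack=[( E )] ptr=5 lookahead=* remaining=[* num + num - id $]
Step 11: reduce F->( E ). Stack=[F] ptr=5 lookahead=* remaining=[* num + num - id $]
Step 12: reduce T->F. Stack=[T] ptr=5 lookahead=* remaining=[* num + num - id $]
Step 13: shift *. Stack=[T *] ptr=6 lookahead=num remaining=[num + num - id $]
Step 14: shift num. Stack=[T * num] ptr=7 lookahead=+ remaining=[+ num - id $]
Step 15: reduce F->num. Stack=[T * F] ptr=7 lookahead=+ remaining=[+ num - id $]
Step 16: reduce T->T * F. Stack=[T] ptr=7 lookahead=+ remaining=[+ num - id $]
Step 17: reduce E->T. Stack=[E] ptr=7 lookahead=+ remaining=[+ num - id $]
Step 18: shift +. Stack=[E +] ptr=8 lookahead=num remaining=[num - id $]
Step 19: shift num. Stack=[E + num] ptr=9 lookahead=- remaining=[- id $]
Step 20: reduce F->num. Stack=[E + F] ptr=9 lookahead=- remaining=[- id $]
Step 21: reduce T->F. Stack=[E + T] ptr=9 lookahead=- remaining=[- id $]
Step 22: reduce E->E + T. Stack=[E] ptr=9 lookahead=- remaining=[- id $]
Step 23: shift -. Stack=[E -] ptr=10 lookahead=id remaining=[id $]
Step 24: shift id. Stack=[E - id] ptr=11 lookahead=$ remaining=[$]
Step 25: reduce F->id. Stack=[E - F] ptr=11 lookahead=$ remaining=[$]
Step 26: reduce T->F. Stack=[E - T] ptr=11 lookahead=$ remaining=[$]
Step 27: reduce E->E - T. Stack=[E] ptr=11 lookahead=$ remaining=[$]
Step 28: accept. Stack=[E] ptr=11 lookahead=$ remaining=[$]

Answer: 28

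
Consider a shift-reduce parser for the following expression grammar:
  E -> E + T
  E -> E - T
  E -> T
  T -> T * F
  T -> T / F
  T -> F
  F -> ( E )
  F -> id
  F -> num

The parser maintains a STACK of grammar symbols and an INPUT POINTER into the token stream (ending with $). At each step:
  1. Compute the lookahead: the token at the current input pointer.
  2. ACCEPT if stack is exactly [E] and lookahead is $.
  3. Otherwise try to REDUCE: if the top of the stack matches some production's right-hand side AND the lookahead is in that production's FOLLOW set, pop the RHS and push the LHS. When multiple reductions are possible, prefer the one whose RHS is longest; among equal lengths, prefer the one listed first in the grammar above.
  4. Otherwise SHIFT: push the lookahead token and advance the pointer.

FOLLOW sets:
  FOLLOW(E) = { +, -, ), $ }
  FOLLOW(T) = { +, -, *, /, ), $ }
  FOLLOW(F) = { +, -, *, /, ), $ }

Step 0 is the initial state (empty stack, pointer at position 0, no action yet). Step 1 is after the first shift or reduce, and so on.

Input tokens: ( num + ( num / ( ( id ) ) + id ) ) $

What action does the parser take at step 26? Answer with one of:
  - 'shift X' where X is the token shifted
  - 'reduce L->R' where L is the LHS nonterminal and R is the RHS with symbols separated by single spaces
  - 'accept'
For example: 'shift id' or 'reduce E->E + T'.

Step 1: shift (. Stack=[(] ptr=1 lookahead=num remaining=[num + ( num / ( ( id ) ) + id ) ) $]
Step 2: shift num. Stack=[( num] ptr=2 lookahead=+ remaining=[+ ( num / ( ( id ) ) + id ) ) $]
Step 3: reduce F->num. Stack=[( F] ptr=2 lookahead=+ remaining=[+ ( num / ( ( id ) ) + id ) ) $]
Step 4: reduce T->F. Stack=[( T] ptr=2 lookahead=+ remaining=[+ ( num / ( ( id ) ) + id ) ) $]
Step 5: reduce E->T. Stack=[( E] ptr=2 lookahead=+ remaining=[+ ( num / ( ( id ) ) + id ) ) $]
Step 6: shift +. Stack=[( E +] ptr=3 lookahead=( remaining=[( num / ( ( id ) ) + id ) ) $]
Step 7: shift (. Stack=[( E + (] ptr=4 lookahead=num remaining=[num / ( ( id ) ) + id ) ) $]
Step 8: shift num. Stack=[( E + ( num] ptr=5 lookahead=/ remaining=[/ ( ( id ) ) + id ) ) $]
Step 9: reduce F->num. Stack=[( E + ( F] ptr=5 lookahead=/ remaining=[/ ( ( id ) ) + id ) ) $]
Step 10: reduce T->F. Stack=[( E + ( T] ptr=5 lookahead=/ remaining=[/ ( ( id ) ) + id ) ) $]
Step 11: shift /. Stack=[( E + ( T /] ptr=6 lookahead=( remaining=[( ( id ) ) + id ) ) $]
Step 12: shift (. Stack=[( E + ( T / (] ptr=7 lookahead=( remaining=[( id ) ) + id ) ) $]
Step 13: shift (. Stack=[( E + ( T / ( (] ptr=8 lookahead=id remaining=[id ) ) + id ) ) $]
Step 14: shift id. Stack=[( E + ( T / ( ( id] ptr=9 lookahead=) remaining=[) ) + id ) ) $]
Step 15: reduce F->id. Stack=[( E + ( T / ( ( F] ptr=9 lookahead=) remaining=[) ) + id ) ) $]
Step 16: reduce T->F. Stack=[( E + ( T / ( ( T] ptr=9 lookahead=) remaining=[) ) + id ) ) $]
Step 17: reduce E->T. Stack=[( E + ( T / ( ( E] ptr=9 lookahead=) remaining=[) ) + id ) ) $]
Step 18: shift ). Stack=[( E + ( T / ( ( E )] ptr=10 lookahead=) remaining=[) + id ) ) $]
Step 19: reduce F->( E ). Stack=[( E + ( T / ( F] ptr=10 lookahead=) remaining=[) + id ) ) $]
Step 20: reduce T->F. Stack=[( E + ( T / ( T] ptr=10 lookahead=) remaining=[) + id ) ) $]
Step 21: reduce E->T. Stack=[( E + ( T / ( E] ptr=10 lookahead=) remaining=[) + id ) ) $]
Step 22: shift ). Stack=[( E + ( T / ( E )] ptr=11 lookahead=+ remaining=[+ id ) ) $]
Step 23: reduce F->( E ). Stack=[( E + ( T / F] ptr=11 lookahead=+ remaining=[+ id ) ) $]
Step 24: reduce T->T / F. Stack=[( E + ( T] ptr=11 lookahead=+ remaining=[+ id ) ) $]
Step 25: reduce E->T. Stack=[( E + ( E] ptr=11 lookahead=+ remaining=[+ id ) ) $]
Step 26: shift +. Stack=[( E + ( E +] ptr=12 lookahead=id remaining=[id ) ) $]

Answer: shift +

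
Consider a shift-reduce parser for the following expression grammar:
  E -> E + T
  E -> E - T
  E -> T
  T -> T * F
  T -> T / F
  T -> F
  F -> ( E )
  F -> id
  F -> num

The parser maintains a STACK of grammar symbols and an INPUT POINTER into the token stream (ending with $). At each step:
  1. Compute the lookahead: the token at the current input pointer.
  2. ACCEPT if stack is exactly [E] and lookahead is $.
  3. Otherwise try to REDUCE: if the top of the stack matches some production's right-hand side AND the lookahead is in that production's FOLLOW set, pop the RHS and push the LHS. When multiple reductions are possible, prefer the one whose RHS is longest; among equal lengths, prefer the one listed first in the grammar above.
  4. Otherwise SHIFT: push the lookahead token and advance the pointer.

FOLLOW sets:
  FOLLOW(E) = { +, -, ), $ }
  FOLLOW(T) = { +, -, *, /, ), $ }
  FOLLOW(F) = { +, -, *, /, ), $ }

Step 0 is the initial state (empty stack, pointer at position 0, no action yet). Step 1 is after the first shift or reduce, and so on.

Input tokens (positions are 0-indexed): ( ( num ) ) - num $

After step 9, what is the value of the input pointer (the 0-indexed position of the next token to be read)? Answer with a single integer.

Step 1: shift (. Stack=[(] ptr=1 lookahead=( remaining=[( num ) ) - num $]
Step 2: shift (. Stack=[( (] ptr=2 lookahead=num remaining=[num ) ) - num $]
Step 3: shift num. Stack=[( ( num] ptr=3 lookahead=) remaining=[) ) - num $]
Step 4: reduce F->num. Stack=[( ( F] ptr=3 lookahead=) remaining=[) ) - num $]
Step 5: reduce T->F. Stack=[( ( T] ptr=3 lookahead=) remaining=[) ) - num $]
Step 6: reduce E->T. Stack=[( ( E] ptr=3 lookahead=) remaining=[) ) - num $]
Step 7: shift ). Stack=[( ( E )] ptr=4 lookahead=) remaining=[) - num $]
Step 8: reduce F->( E ). Stack=[( F] ptr=4 lookahead=) remaining=[) - num $]
Step 9: reduce T->F. Stack=[( T] ptr=4 lookahead=) remaining=[) - num $]

Answer: 4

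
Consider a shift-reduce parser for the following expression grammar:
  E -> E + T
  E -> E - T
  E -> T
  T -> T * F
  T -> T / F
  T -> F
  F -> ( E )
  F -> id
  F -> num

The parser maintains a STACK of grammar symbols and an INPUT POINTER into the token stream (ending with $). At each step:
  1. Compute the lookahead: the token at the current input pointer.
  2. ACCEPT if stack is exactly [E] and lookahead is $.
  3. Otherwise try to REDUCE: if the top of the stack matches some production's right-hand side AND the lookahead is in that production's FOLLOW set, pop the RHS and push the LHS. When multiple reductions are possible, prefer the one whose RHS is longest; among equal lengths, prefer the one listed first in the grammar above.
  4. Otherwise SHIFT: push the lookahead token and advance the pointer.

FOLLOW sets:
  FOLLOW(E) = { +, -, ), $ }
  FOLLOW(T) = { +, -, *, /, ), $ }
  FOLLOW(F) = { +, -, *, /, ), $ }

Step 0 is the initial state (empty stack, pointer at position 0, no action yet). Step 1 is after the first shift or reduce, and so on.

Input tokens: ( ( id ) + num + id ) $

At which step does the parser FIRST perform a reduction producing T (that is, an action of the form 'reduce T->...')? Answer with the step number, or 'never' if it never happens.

Step 1: shift (. Stack=[(] ptr=1 lookahead=( remaining=[( id ) + num + id ) $]
Step 2: shift (. Stack=[( (] ptr=2 lookahead=id remaining=[id ) + num + id ) $]
Step 3: shift id. Stack=[( ( id] ptr=3 lookahead=) remaining=[) + num + id ) $]
Step 4: reduce F->id. Stack=[( ( F] ptr=3 lookahead=) remaining=[) + num + id ) $]
Step 5: reduce T->F. Stack=[( ( T] ptr=3 lookahead=) remaining=[) + num + id ) $]

Answer: 5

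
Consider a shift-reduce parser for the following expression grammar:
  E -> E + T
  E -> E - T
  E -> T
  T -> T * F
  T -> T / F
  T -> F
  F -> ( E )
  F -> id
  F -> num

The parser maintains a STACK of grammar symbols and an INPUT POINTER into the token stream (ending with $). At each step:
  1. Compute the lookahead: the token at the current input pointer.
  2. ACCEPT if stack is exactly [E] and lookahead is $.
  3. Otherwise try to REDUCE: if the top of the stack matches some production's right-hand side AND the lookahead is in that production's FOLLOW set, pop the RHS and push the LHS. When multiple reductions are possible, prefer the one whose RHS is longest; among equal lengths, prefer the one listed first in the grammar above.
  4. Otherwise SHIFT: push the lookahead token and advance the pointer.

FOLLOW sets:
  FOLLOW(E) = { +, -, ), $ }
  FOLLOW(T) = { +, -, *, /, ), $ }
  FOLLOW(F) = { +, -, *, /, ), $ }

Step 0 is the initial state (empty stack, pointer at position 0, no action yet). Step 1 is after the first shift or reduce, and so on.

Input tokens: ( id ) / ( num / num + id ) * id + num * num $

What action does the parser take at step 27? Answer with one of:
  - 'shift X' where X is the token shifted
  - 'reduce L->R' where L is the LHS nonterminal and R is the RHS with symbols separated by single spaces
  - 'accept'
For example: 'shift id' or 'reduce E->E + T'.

Answer: shift *

Derivation:
Step 1: shift (. Stack=[(] ptr=1 lookahead=id remaining=[id ) / ( num / num + id ) * id + num * num $]
Step 2: shift id. Stack=[( id] ptr=2 lookahead=) remaining=[) / ( num / num + id ) * id + num * num $]
Step 3: reduce F->id. Stack=[( F] ptr=2 lookahead=) remaining=[) / ( num / num + id ) * id + num * num $]
Step 4: reduce T->F. Stack=[( T] ptr=2 lookahead=) remaining=[) / ( num / num + id ) * id + num * num $]
Step 5: reduce E->T. Stack=[( E] ptr=2 lookahead=) remaining=[) / ( num / num + id ) * id + num * num $]
Step 6: shift ). Stack=[( E )] ptr=3 lookahead=/ remaining=[/ ( num / num + id ) * id + num * num $]
Step 7: reduce F->( E ). Stack=[F] ptr=3 lookahead=/ remaining=[/ ( num / num + id ) * id + num * num $]
Step 8: reduce T->F. Stack=[T] ptr=3 lookahead=/ remaining=[/ ( num / num + id ) * id + num * num $]
Step 9: shift /. Stack=[T /] ptr=4 lookahead=( remaining=[( num / num + id ) * id + num * num $]
Step 10: shift (. Stack=[T / (] ptr=5 lookahead=num remaining=[num / num + id ) * id + num * num $]
Step 11: shift num. Stack=[T / ( num] ptr=6 lookahead=/ remaining=[/ num + id ) * id + num * num $]
Step 12: reduce F->num. Stack=[T / ( F] ptr=6 lookahead=/ remaining=[/ num + id ) * id + num * num $]
Step 13: reduce T->F. Stack=[T / ( T] ptr=6 lookahead=/ remaining=[/ num + id ) * id + num * num $]
Step 14: shift /. Stack=[T / ( T /] ptr=7 lookahead=num remaining=[num + id ) * id + num * num $]
Step 15: shift num. Stack=[T / ( T / num] ptr=8 lookahead=+ remaining=[+ id ) * id + num * num $]
Step 16: reduce F->num. Stack=[T / ( T / F] ptr=8 lookahead=+ remaining=[+ id ) * id + num * num $]
Step 17: reduce T->T / F. Stack=[T / ( T] ptr=8 lookahead=+ remaining=[+ id ) * id + num * num $]
Step 18: reduce E->T. Stack=[T / ( E] ptr=8 lookahead=+ remaining=[+ id ) * id + num * num $]
Step 19: shift +. Stack=[T / ( E +] ptr=9 lookahead=id remaining=[id ) * id + num * num $]
Step 20: shift id. Stack=[T / ( E + id] ptr=10 lookahead=) remaining=[) * id + num * num $]
Step 21: reduce F->id. Stack=[T / ( E + F] ptr=10 lookahead=) remaining=[) * id + num * num $]
Step 22: reduce T->F. Stack=[T / ( E + T] ptr=10 lookahead=) remaining=[) * id + num * num $]
Step 23: reduce E->E + T. Stack=[T / ( E] ptr=10 lookahead=) remaining=[) * id + num * num $]
Step 24: shift ). Stack=[T / ( E )] ptr=11 lookahead=* remaining=[* id + num * num $]
Step 25: reduce F->( E ). Stack=[T / F] ptr=11 lookahead=* remaining=[* id + num * num $]
Step 26: reduce T->T / F. Stack=[T] ptr=11 lookahead=* remaining=[* id + num * num $]
Step 27: shift *. Stack=[T *] ptr=12 lookahead=id remaining=[id + num * num $]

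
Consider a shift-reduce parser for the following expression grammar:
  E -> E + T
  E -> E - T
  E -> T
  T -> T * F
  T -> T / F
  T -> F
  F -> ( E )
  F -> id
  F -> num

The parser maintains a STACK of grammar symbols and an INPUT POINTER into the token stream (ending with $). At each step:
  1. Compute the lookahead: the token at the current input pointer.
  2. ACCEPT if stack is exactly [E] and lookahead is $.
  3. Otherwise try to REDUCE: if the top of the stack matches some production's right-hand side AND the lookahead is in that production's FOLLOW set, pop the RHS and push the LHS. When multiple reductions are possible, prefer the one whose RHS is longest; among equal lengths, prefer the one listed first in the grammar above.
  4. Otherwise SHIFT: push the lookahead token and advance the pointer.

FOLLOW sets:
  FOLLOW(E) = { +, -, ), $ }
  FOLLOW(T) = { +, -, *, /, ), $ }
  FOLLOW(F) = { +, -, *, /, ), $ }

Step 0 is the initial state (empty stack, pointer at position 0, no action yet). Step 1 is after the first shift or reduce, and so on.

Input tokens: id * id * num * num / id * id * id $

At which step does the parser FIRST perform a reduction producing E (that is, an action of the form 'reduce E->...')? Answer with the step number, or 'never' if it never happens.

Step 1: shift id. Stack=[id] ptr=1 lookahead=* remaining=[* id * num * num / id * id * id $]
Step 2: reduce F->id. Stack=[F] ptr=1 lookahead=* remaining=[* id * num * num / id * id * id $]
Step 3: reduce T->F. Stack=[T] ptr=1 lookahead=* remaining=[* id * num * num / id * id * id $]
Step 4: shift *. Stack=[T *] ptr=2 lookahead=id remaining=[id * num * num / id * id * id $]
Step 5: shift id. Stack=[T * id] ptr=3 lookahead=* remaining=[* num * num / id * id * id $]
Step 6: reduce F->id. Stack=[T * F] ptr=3 lookahead=* remaining=[* num * num / id * id * id $]
Step 7: reduce T->T * F. Stack=[T] ptr=3 lookahead=* remaining=[* num * num / id * id * id $]
Step 8: shift *. Stack=[T *] ptr=4 lookahead=num remaining=[num * num / id * id * id $]
Step 9: shift num. Stack=[T * num] ptr=5 lookahead=* remaining=[* num / id * id * id $]
Step 10: reduce F->num. Stack=[T * F] ptr=5 lookahead=* remaining=[* num / id * id * id $]
Step 11: reduce T->T * F. Stack=[T] ptr=5 lookahead=* remaining=[* num / id * id * id $]
Step 12: shift *. Stack=[T *] ptr=6 lookahead=num remaining=[num / id * id * id $]
Step 13: shift num. Stack=[T * num] ptr=7 lookahead=/ remaining=[/ id * id * id $]
Step 14: reduce F->num. Stack=[T * F] ptr=7 lookahead=/ remaining=[/ id * id * id $]
Step 15: reduce T->T * F. Stack=[T] ptr=7 lookahead=/ remaining=[/ id * id * id $]
Step 16: shift /. Stack=[T /] ptr=8 lookahead=id remaining=[id * id * id $]
Step 17: shift id. Stack=[T / id] ptr=9 lookahead=* remaining=[* id * id $]
Step 18: reduce F->id. Stack=[T / F] ptr=9 lookahead=* remaining=[* id * id $]
Step 19: reduce T->T / F. Stack=[T] ptr=9 lookahead=* remaining=[* id * id $]
Step 20: shift *. Stack=[T *] ptr=10 lookahead=id remaining=[id * id $]
Step 21: shift id. Stack=[T * id] ptr=11 lookahead=* remaining=[* id $]
Step 22: reduce F->id. Stack=[T * F] ptr=11 lookahead=* remaining=[* id $]
Step 23: reduce T->T * F. Stack=[T] ptr=11 lookahead=* remaining=[* id $]
Step 24: shift *. Stack=[T *] ptr=12 lookahead=id remaining=[id $]
Step 25: shift id. Stack=[T * id] ptr=13 lookahead=$ remaining=[$]
Step 26: reduce F->id. Stack=[T * F] ptr=13 lookahead=$ remaining=[$]
Step 27: reduce T->T * F. Stack=[T] ptr=13 lookahead=$ remaining=[$]
Step 28: reduce E->T. Stack=[E] ptr=13 lookahead=$ remaining=[$]

Answer: 28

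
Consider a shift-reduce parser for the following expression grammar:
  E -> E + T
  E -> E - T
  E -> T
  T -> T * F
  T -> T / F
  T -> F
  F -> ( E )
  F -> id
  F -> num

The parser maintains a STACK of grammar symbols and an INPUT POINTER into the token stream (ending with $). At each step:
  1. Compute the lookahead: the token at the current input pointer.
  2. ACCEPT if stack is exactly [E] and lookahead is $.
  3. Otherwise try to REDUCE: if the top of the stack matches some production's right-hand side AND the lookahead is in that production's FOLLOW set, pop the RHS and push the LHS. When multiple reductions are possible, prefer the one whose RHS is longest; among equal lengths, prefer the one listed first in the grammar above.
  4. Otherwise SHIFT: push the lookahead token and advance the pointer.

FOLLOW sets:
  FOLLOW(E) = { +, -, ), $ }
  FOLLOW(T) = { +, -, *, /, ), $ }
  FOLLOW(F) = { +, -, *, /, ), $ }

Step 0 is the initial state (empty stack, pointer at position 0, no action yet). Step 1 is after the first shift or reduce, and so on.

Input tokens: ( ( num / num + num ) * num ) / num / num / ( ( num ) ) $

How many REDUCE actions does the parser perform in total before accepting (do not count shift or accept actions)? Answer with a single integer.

Answer: 28

Derivation:
Step 1: shift (. Stack=[(] ptr=1 lookahead=( remaining=[( num / num + num ) * num ) / num / num / ( ( num ) ) $]
Step 2: shift (. Stack=[( (] ptr=2 lookahead=num remaining=[num / num + num ) * num ) / num / num / ( ( num ) ) $]
Step 3: shift num. Stack=[( ( num] ptr=3 lookahead=/ remaining=[/ num + num ) * num ) / num / num / ( ( num ) ) $]
Step 4: reduce F->num. Stack=[( ( F] ptr=3 lookahead=/ remaining=[/ num + num ) * num ) / num / num / ( ( num ) ) $]
Step 5: reduce T->F. Stack=[( ( T] ptr=3 lookahead=/ remaining=[/ num + num ) * num ) / num / num / ( ( num ) ) $]
Step 6: shift /. Stack=[( ( T /] ptr=4 lookahead=num remaining=[num + num ) * num ) / num / num / ( ( num ) ) $]
Step 7: shift num. Stack=[( ( T / num] ptr=5 lookahead=+ remaining=[+ num ) * num ) / num / num / ( ( num ) ) $]
Step 8: reduce F->num. Stack=[( ( T / F] ptr=5 lookahead=+ remaining=[+ num ) * num ) / num / num / ( ( num ) ) $]
Step 9: reduce T->T / F. Stack=[( ( T] ptr=5 lookahead=+ remaining=[+ num ) * num ) / num / num / ( ( num ) ) $]
Step 10: reduce E->T. Stack=[( ( E] ptr=5 lookahead=+ remaining=[+ num ) * num ) / num / num / ( ( num ) ) $]
Step 11: shift +. Stack=[( ( E +] ptr=6 lookahead=num remaining=[num ) * num ) / num / num / ( ( num ) ) $]
Step 12: shift num. Stack=[( ( E + num] ptr=7 lookahead=) remaining=[) * num ) / num / num / ( ( num ) ) $]
Step 13: reduce F->num. Stack=[( ( E + F] ptr=7 lookahead=) remaining=[) * num ) / num / num / ( ( num ) ) $]
Step 14: reduce T->F. Stack=[( ( E + T] ptr=7 lookahead=) remaining=[) * num ) / num / num / ( ( num ) ) $]
Step 15: reduce E->E + T. Stack=[( ( E] ptr=7 lookahead=) remaining=[) * num ) / num / num / ( ( num ) ) $]
Step 16: shift ). Stack=[( ( E )] ptr=8 lookahead=* remaining=[* num ) / num / num / ( ( num ) ) $]
Step 17: reduce F->( E ). Stack=[( F] ptr=8 lookahead=* remaining=[* num ) / num / num / ( ( num ) ) $]
Step 18: reduce T->F. Stack=[( T] ptr=8 lookahead=* remaining=[* num ) / num / num / ( ( num ) ) $]
Step 19: shift *. Stack=[( T *] ptr=9 lookahead=num remaining=[num ) / num / num / ( ( num ) ) $]
Step 20: shift num. Stack=[( T * num] ptr=10 lookahead=) remaining=[) / num / num / ( ( num ) ) $]
Step 21: reduce F->num. Stack=[( T * F] ptr=10 lookahead=) remaining=[) / num / num / ( ( num ) ) $]
Step 22: reduce T->T * F. Stack=[( T] ptr=10 lookahead=) remaining=[) / num / num / ( ( num ) ) $]
Step 23: reduce E->T. Stack=[( E] ptr=10 lookahead=) remaining=[) / num / num / ( ( num ) ) $]
Step 24: shift ). Stack=[( E )] ptr=11 lookahead=/ remaining=[/ num / num / ( ( num ) ) $]
Step 25: reduce F->( E ). Stack=[F] ptr=11 lookahead=/ remaining=[/ num / num / ( ( num ) ) $]
Step 26: reduce T->F. Stack=[T] ptr=11 lookahead=/ remaining=[/ num / num / ( ( num ) ) $]
Step 27: shift /. Stack=[T /] ptr=12 lookahead=num remaining=[num / num / ( ( num ) ) $]
Step 28: shift num. Stack=[T / num] ptr=13 lookahead=/ remaining=[/ num / ( ( num ) ) $]
Step 29: reduce F->num. Stack=[T / F] ptr=13 lookahead=/ remaining=[/ num / ( ( num ) ) $]
Step 30: reduce T->T / F. Stack=[T] ptr=13 lookahead=/ remaining=[/ num / ( ( num ) ) $]
Step 31: shift /. Stack=[T /] ptr=14 lookahead=num remaining=[num / ( ( num ) ) $]
Step 32: shift num. Stack=[T / num] ptr=15 lookahead=/ remaining=[/ ( ( num ) ) $]
Step 33: reduce F->num. Stack=[T / F] ptr=15 lookahead=/ remaining=[/ ( ( num ) ) $]
Step 34: reduce T->T / F. Stack=[T] ptr=15 lookahead=/ remaining=[/ ( ( num ) ) $]
Step 35: shift /. Stack=[T /] ptr=16 lookahead=( remaining=[( ( num ) ) $]
Step 36: shift (. Stack=[T / (] ptr=17 lookahead=( remaining=[( num ) ) $]
Step 37: shift (. Stack=[T / ( (] ptr=18 lookahead=num remaining=[num ) ) $]
Step 38: shift num. Stack=[T / ( ( num] ptr=19 lookahead=) remaining=[) ) $]
Step 39: reduce F->num. Stack=[T / ( ( F] ptr=19 lookahead=) remaining=[) ) $]
Step 40: reduce T->F. Stack=[T / ( ( T] ptr=19 lookahead=) remaining=[) ) $]
Step 41: reduce E->T. Stack=[T / ( ( E] ptr=19 lookahead=) remaining=[) ) $]
Step 42: shift ). Stack=[T / ( ( E )] ptr=20 lookahead=) remaining=[) $]
Step 43: reduce F->( E ). Stack=[T / ( F] ptr=20 lookahead=) remaining=[) $]
Step 44: reduce T->F. Stack=[T / ( T] ptr=20 lookahead=) remaining=[) $]
Step 45: reduce E->T. Stack=[T / ( E] ptr=20 lookahead=) remaining=[) $]
Step 46: shift ). Stack=[T / ( E )] ptr=21 lookahead=$ remaining=[$]
Step 47: reduce F->( E ). Stack=[T / F] ptr=21 lookahead=$ remaining=[$]
Step 48: reduce T->T / F. Stack=[T] ptr=21 lookahead=$ remaining=[$]
Step 49: reduce E->T. Stack=[E] ptr=21 lookahead=$ remaining=[$]
Step 50: accept. Stack=[E] ptr=21 lookahead=$ remaining=[$]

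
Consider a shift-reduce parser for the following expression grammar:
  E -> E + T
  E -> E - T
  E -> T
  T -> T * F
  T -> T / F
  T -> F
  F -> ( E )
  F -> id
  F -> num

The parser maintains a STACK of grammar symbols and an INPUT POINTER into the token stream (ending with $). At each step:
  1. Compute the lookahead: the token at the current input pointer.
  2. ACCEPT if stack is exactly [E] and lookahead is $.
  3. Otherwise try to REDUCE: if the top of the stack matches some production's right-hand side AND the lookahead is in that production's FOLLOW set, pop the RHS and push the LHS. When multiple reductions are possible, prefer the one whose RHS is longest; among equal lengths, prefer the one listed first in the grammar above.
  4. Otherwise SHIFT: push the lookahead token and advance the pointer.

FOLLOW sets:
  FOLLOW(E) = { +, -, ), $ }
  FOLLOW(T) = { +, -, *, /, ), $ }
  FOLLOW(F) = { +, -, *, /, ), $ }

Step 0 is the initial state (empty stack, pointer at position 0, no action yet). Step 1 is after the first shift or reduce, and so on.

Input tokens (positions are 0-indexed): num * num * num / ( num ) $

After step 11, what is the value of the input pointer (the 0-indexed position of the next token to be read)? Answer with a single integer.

Step 1: shift num. Stack=[num] ptr=1 lookahead=* remaining=[* num * num / ( num ) $]
Step 2: reduce F->num. Stack=[F] ptr=1 lookahead=* remaining=[* num * num / ( num ) $]
Step 3: reduce T->F. Stack=[T] ptr=1 lookahead=* remaining=[* num * num / ( num ) $]
Step 4: shift *. Stack=[T *] ptr=2 lookahead=num remaining=[num * num / ( num ) $]
Step 5: shift num. Stack=[T * num] ptr=3 lookahead=* remaining=[* num / ( num ) $]
Step 6: reduce F->num. Stack=[T * F] ptr=3 lookahead=* remaining=[* num / ( num ) $]
Step 7: reduce T->T * F. Stack=[T] ptr=3 lookahead=* remaining=[* num / ( num ) $]
Step 8: shift *. Stack=[T *] ptr=4 lookahead=num remaining=[num / ( num ) $]
Step 9: shift num. Stack=[T * num] ptr=5 lookahead=/ remaining=[/ ( num ) $]
Step 10: reduce F->num. Stack=[T * F] ptr=5 lookahead=/ remaining=[/ ( num ) $]
Step 11: reduce T->T * F. Stack=[T] ptr=5 lookahead=/ remaining=[/ ( num ) $]

Answer: 5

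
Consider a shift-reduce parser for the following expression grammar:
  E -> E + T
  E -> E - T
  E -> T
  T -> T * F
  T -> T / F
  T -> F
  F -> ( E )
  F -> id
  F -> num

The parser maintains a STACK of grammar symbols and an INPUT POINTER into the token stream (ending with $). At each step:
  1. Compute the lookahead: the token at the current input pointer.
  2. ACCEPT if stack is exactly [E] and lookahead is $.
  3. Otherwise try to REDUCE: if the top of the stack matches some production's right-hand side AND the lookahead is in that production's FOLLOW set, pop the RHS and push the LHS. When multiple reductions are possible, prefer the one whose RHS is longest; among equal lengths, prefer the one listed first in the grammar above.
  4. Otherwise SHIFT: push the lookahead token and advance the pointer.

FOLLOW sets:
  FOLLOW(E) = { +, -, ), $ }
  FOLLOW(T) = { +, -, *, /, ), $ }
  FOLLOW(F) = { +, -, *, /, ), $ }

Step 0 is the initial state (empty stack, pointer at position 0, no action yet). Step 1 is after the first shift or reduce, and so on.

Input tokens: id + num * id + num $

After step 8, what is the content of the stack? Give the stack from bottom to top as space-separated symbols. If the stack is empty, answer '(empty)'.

Step 1: shift id. Stack=[id] ptr=1 lookahead=+ remaining=[+ num * id + num $]
Step 2: reduce F->id. Stack=[F] ptr=1 lookahead=+ remaining=[+ num * id + num $]
Step 3: reduce T->F. Stack=[T] ptr=1 lookahead=+ remaining=[+ num * id + num $]
Step 4: reduce E->T. Stack=[E] ptr=1 lookahead=+ remaining=[+ num * id + num $]
Step 5: shift +. Stack=[E +] ptr=2 lookahead=num remaining=[num * id + num $]
Step 6: shift num. Stack=[E + num] ptr=3 lookahead=* remaining=[* id + num $]
Step 7: reduce F->num. Stack=[E + F] ptr=3 lookahead=* remaining=[* id + num $]
Step 8: reduce T->F. Stack=[E + T] ptr=3 lookahead=* remaining=[* id + num $]

Answer: E + T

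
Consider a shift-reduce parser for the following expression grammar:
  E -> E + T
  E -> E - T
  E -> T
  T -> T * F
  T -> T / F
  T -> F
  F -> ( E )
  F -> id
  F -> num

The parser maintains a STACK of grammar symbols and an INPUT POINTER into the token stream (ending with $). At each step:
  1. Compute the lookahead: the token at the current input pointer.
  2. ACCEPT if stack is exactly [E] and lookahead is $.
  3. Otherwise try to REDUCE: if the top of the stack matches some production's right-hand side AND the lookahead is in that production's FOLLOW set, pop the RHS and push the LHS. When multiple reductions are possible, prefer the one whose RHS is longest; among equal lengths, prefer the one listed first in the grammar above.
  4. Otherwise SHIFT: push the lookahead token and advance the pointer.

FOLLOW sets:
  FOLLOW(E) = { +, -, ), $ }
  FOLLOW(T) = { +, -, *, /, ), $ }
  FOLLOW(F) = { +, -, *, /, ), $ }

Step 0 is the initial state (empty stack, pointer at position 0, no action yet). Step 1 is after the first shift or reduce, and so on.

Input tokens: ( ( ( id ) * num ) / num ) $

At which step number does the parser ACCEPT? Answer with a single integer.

Step 1: shift (. Stack=[(] ptr=1 lookahead=( remaining=[( ( id ) * num ) / num ) $]
Step 2: shift (. Stack=[( (] ptr=2 lookahead=( remaining=[( id ) * num ) / num ) $]
Step 3: shift (. Stack=[( ( (] ptr=3 lookahead=id remaining=[id ) * num ) / num ) $]
Step 4: shift id. Stack=[( ( ( id] ptr=4 lookahead=) remaining=[) * num ) / num ) $]
Step 5: reduce F->id. Stack=[( ( ( F] ptr=4 lookahead=) remaining=[) * num ) / num ) $]
Step 6: reduce T->F. Stack=[( ( ( T] ptr=4 lookahead=) remaining=[) * num ) / num ) $]
Step 7: reduce E->T. Stack=[( ( ( E] ptr=4 lookahead=) remaining=[) * num ) / num ) $]
Step 8: shift ). Stack=[( ( ( E )] ptr=5 lookahead=* remaining=[* num ) / num ) $]
Step 9: reduce F->( E ). Stack=[( ( F] ptr=5 lookahead=* remaining=[* num ) / num ) $]
Step 10: reduce T->F. Stack=[( ( T] ptr=5 lookahead=* remaining=[* num ) / num ) $]
Step 11: shift *. Stack=[( ( T *] ptr=6 lookahead=num remaining=[num ) / num ) $]
Step 12: shift num. Stack=[( ( T * num] ptr=7 lookahead=) remaining=[) / num ) $]
Step 13: reduce F->num. Stack=[( ( T * F] ptr=7 lookahead=) remaining=[) / num ) $]
Step 14: reduce T->T * F. Stack=[( ( T] ptr=7 lookahead=) remaining=[) / num ) $]
Step 15: reduce E->T. Stack=[( ( E] ptr=7 lookahead=) remaining=[) / num ) $]
Step 16: shift ). Stack=[( ( E )] ptr=8 lookahead=/ remaining=[/ num ) $]
Step 17: reduce F->( E ). Stack=[( F] ptr=8 lookahead=/ remaining=[/ num ) $]
Step 18: reduce T->F. Stack=[( T] ptr=8 lookahead=/ remaining=[/ num ) $]
Step 19: shift /. Stack=[( T /] ptr=9 lookahead=num remaining=[num ) $]
Step 20: shift num. Stack=[( T / num] ptr=10 lookahead=) remaining=[) $]
Step 21: reduce F->num. Stack=[( T / F] ptr=10 lookahead=) remaining=[) $]
Step 22: reduce T->T / F. Stack=[( T] ptr=10 lookahead=) remaining=[) $]
Step 23: reduce E->T. Stack=[( E] ptr=10 lookahead=) remaining=[) $]
Step 24: shift ). Stack=[( E )] ptr=11 lookahead=$ remaining=[$]
Step 25: reduce F->( E ). Stack=[F] ptr=11 lookahead=$ remaining=[$]
Step 26: reduce T->F. Stack=[T] ptr=11 lookahead=$ remaining=[$]
Step 27: reduce E->T. Stack=[E] ptr=11 lookahead=$ remaining=[$]
Step 28: accept. Stack=[E] ptr=11 lookahead=$ remaining=[$]

Answer: 28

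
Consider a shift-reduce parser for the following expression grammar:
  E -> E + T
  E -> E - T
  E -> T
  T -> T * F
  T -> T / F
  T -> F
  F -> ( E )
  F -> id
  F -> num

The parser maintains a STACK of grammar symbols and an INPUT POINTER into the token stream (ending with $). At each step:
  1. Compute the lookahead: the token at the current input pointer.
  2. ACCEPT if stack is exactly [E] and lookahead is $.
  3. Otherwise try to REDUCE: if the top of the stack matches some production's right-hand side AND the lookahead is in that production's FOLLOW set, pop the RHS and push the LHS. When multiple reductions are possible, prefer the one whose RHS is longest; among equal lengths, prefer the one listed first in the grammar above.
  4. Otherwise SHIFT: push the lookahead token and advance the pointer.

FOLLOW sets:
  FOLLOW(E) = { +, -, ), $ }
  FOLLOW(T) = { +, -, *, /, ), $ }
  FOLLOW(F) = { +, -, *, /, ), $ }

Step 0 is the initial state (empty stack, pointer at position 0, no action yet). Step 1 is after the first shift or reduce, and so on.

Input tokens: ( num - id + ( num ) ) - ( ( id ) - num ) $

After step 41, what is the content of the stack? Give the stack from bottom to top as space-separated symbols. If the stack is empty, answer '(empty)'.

Answer: E - ( E )

Derivation:
Step 1: shift (. Stack=[(] ptr=1 lookahead=num remaining=[num - id + ( num ) ) - ( ( id ) - num ) $]
Step 2: shift num. Stack=[( num] ptr=2 lookahead=- remaining=[- id + ( num ) ) - ( ( id ) - num ) $]
Step 3: reduce F->num. Stack=[( F] ptr=2 lookahead=- remaining=[- id + ( num ) ) - ( ( id ) - num ) $]
Step 4: reduce T->F. Stack=[( T] ptr=2 lookahead=- remaining=[- id + ( num ) ) - ( ( id ) - num ) $]
Step 5: reduce E->T. Stack=[( E] ptr=2 lookahead=- remaining=[- id + ( num ) ) - ( ( id ) - num ) $]
Step 6: shift -. Stack=[( E -] ptr=3 lookahead=id remaining=[id + ( num ) ) - ( ( id ) - num ) $]
Step 7: shift id. Stack=[( E - id] ptr=4 lookahead=+ remaining=[+ ( num ) ) - ( ( id ) - num ) $]
Step 8: reduce F->id. Stack=[( E - F] ptr=4 lookahead=+ remaining=[+ ( num ) ) - ( ( id ) - num ) $]
Step 9: reduce T->F. Stack=[( E - T] ptr=4 lookahead=+ remaining=[+ ( num ) ) - ( ( id ) - num ) $]
Step 10: reduce E->E - T. Stack=[( E] ptr=4 lookahead=+ remaining=[+ ( num ) ) - ( ( id ) - num ) $]
Step 11: shift +. Stack=[( E +] ptr=5 lookahead=( remaining=[( num ) ) - ( ( id ) - num ) $]
Step 12: shift (. Stack=[( E + (] ptr=6 lookahead=num remaining=[num ) ) - ( ( id ) - num ) $]
Step 13: shift num. Stack=[( E + ( num] ptr=7 lookahead=) remaining=[) ) - ( ( id ) - num ) $]
Step 14: reduce F->num. Stack=[( E + ( F] ptr=7 lookahead=) remaining=[) ) - ( ( id ) - num ) $]
Step 15: reduce T->F. Stack=[( E + ( T] ptr=7 lookahead=) remaining=[) ) - ( ( id ) - num ) $]
Step 16: reduce E->T. Stack=[( E + ( E] ptr=7 lookahead=) remaining=[) ) - ( ( id ) - num ) $]
Step 17: shift ). Stack=[( E + ( E )] ptr=8 lookahead=) remaining=[) - ( ( id ) - num ) $]
Step 18: reduce F->( E ). Stack=[( E + F] ptr=8 lookahead=) remaining=[) - ( ( id ) - num ) $]
Step 19: reduce T->F. Stack=[( E + T] ptr=8 lookahead=) remaining=[) - ( ( id ) - num ) $]
Step 20: reduce E->E + T. Stack=[( E] ptr=8 lookahead=) remaining=[) - ( ( id ) - num ) $]
Step 21: shift ). Stack=[( E )] ptr=9 lookahead=- remaining=[- ( ( id ) - num ) $]
Step 22: reduce F->( E ). Stack=[F] ptr=9 lookahead=- remaining=[- ( ( id ) - num ) $]
Step 23: reduce T->F. Stack=[T] ptr=9 lookahead=- remaining=[- ( ( id ) - num ) $]
Step 24: reduce E->T. Stack=[E] ptr=9 lookahead=- remaining=[- ( ( id ) - num ) $]
Step 25: shift -. Stack=[E -] ptr=10 lookahead=( remaining=[( ( id ) - num ) $]
Step 26: shift (. Stack=[E - (] ptr=11 lookahead=( remaining=[( id ) - num ) $]
Step 27: shift (. Stack=[E - ( (] ptr=12 lookahead=id remaining=[id ) - num ) $]
Step 28: shift id. Stack=[E - ( ( id] ptr=13 lookahead=) remaining=[) - num ) $]
Step 29: reduce F->id. Stack=[E - ( ( F] ptr=13 lookahead=) remaining=[) - num ) $]
Step 30: reduce T->F. Stack=[E - ( ( T] ptr=13 lookahead=) remaining=[) - num ) $]
Step 31: reduce E->T. Stack=[E - ( ( E] ptr=13 lookahead=) remaining=[) - num ) $]
Step 32: shift ). Stack=[E - ( ( E )] ptr=14 lookahead=- remaining=[- num ) $]
Step 33: reduce F->( E ). Stack=[E - ( F] ptr=14 lookahead=- remaining=[- num ) $]
Step 34: reduce T->F. Stack=[E - ( T] ptr=14 lookahead=- remaining=[- num ) $]
Step 35: reduce E->T. Stack=[E - ( E] ptr=14 lookahead=- remaining=[- num ) $]
Step 36: shift -. Stack=[E - ( E -] ptr=15 lookahead=num remaining=[num ) $]
Step 37: shift num. Stack=[E - ( E - num] ptr=16 lookahead=) remaining=[) $]
Step 38: reduce F->num. Stack=[E - ( E - F] ptr=16 lookahead=) remaining=[) $]
Step 39: reduce T->F. Stack=[E - ( E - T] ptr=16 lookahead=) remaining=[) $]
Step 40: reduce E->E - T. Stack=[E - ( E] ptr=16 lookahead=) remaining=[) $]
Step 41: shift ). Stack=[E - ( E )] ptr=17 lookahead=$ remaining=[$]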